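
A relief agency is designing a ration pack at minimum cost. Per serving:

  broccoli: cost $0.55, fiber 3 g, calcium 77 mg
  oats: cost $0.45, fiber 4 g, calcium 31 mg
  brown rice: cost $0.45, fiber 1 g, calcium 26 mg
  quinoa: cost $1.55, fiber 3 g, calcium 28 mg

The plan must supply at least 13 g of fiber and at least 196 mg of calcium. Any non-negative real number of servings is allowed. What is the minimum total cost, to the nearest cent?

Compare the cost at each extreme point of the feasible region.
broccoli only: max(13/3, 196/77) = 4.333 servings → $2.38.
oats only: max(13/4, 196/31) = 6.323 servings → $2.85.
brown rice only: max(13/1, 196/26) = 13 servings → $5.85.
quinoa only: max(13/3, 196/28) = 7 servings → $10.85.
broccoli + oats with both tight: 1.772 servings and 1.921 servings → $1.84.
broccoli + brown rice: the both-tight solution has a negative serving — not a feasible corner.
broccoli + quinoa with both tight: 1.524 servings and 2.81 servings → $5.19.
oats + brown rice with both tight: 1.945 servings and 5.219 servings → $3.22.
oats + quinoa: the both-tight solution has a negative serving — not a feasible corner.
brown rice + quinoa with both tight: 4.48 servings and 2.84 servings → $6.42.
Cheapest feasible corner: $1.84.

$1.84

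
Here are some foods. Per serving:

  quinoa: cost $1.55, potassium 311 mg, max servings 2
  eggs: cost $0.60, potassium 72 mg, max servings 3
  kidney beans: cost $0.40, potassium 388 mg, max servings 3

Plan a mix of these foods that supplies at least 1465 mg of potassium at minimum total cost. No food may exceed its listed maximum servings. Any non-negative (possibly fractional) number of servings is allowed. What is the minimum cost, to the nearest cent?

$2.70

Cost per mg of potassium: kidney beans $0.0010, quinoa $0.0050, eggs $0.0083.
Take 3 servings of kidney beans: +1164.0 mg potassium for $1.20 (total $1.20, still need 301.0 mg).
Take 0.9678 servings of quinoa: +301.0 mg potassium for $1.50 (total $2.70, still need 0.0 mg).
Greedy by cheapest-per-mg is optimal for a single linear constraint, so the minimum cost is $2.70.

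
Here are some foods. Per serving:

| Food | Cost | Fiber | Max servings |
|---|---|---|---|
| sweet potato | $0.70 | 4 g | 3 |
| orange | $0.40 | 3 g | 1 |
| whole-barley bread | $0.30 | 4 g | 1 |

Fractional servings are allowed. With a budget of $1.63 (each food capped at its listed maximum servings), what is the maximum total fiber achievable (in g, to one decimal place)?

Fiber per dollar: whole-barley bread 13.33, orange 7.5, sweet potato 5.714.
Take 1 serving of whole-barley bread: spends $0.30, +4.0 g fiber (running total 4.0 g).
Take 1 serving of orange: spends $0.40, +3.0 g fiber (running total 7.0 g).
Take 1.329 servings of sweet potato: spends $0.93, +5.3 g fiber (running total 12.3 g).
Filling greedily by fiber-per-dollar is optimal for one linear limit, giving 12.3 g.

12.3 g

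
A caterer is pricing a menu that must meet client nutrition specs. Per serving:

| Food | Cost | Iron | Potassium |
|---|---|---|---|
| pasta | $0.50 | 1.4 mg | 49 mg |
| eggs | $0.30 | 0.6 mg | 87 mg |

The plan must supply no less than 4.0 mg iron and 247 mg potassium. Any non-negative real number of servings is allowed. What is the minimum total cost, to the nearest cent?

$1.57

Compare the cost at each extreme point of the feasible region.
pasta only: max(4.0/1.4, 247/49) = 5.041 servings → $2.52.
eggs only: max(4.0/0.6, 247/87) = 6.667 servings → $2.00.
pasta + eggs with both tight: 2.162 servings and 1.621 servings → $1.57.
The minimum over all feasible corners is $1.57.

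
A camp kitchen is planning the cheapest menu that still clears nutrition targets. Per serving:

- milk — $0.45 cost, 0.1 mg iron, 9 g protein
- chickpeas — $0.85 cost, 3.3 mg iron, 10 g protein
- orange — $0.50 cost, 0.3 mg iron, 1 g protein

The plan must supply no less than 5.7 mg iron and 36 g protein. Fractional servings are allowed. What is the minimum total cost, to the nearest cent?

Check every corner: each single food scaled to meet both minima, and each pair solved so both constraints bind.
milk only: max(5.7/0.1, 36/9) = 57 servings → $25.65.
chickpeas only: max(5.7/3.3, 36/10) = 3.6 servings → $3.06.
orange only: max(5.7/0.3, 36/1) = 36 servings → $18.00.
milk + chickpeas with both tight: 2.153 servings and 1.662 servings → $2.38.
milk + orange with both tight: 1.962 servings and 18.35 servings → $10.06.
chickpeas + orange with both targets exact would need a negative amount; discard.
The minimum over all feasible corners is $2.38.

$2.38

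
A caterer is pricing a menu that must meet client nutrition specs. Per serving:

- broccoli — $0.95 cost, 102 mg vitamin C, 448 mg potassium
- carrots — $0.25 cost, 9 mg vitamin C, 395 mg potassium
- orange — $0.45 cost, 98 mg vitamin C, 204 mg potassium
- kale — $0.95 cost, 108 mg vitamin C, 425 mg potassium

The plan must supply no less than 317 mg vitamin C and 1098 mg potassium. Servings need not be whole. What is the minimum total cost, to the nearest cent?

$1.70

An LP optimum is at a vertex; with two nutrient constraints at most two foods are used. Check each candidate.
broccoli only: max(317/102, 1098/448) = 3.108 servings → $2.95.
carrots only: max(317/9, 1098/395) = 35.22 servings → $8.81.
orange only: max(317/98, 1098/204) = 5.382 servings → $2.42.
kale only: max(317/108, 1098/425) = 2.935 servings → $2.79.
broccoli + carrots: intersection lies outside the first quadrant.
broccoli + orange with both tight: 1.859 servings and 1.3 servings → $2.35.
broccoli + kale: the both-tight solution has a negative serving — not a feasible corner.
carrots + orange with both tight: 1.164 servings and 3.128 servings → $1.70.
carrots + kale: the both-tight solution has a negative serving — not a feasible corner.
orange + kale with both tight: 0.8228 servings and 2.189 servings → $2.45.
The minimum over all feasible corners is $1.70.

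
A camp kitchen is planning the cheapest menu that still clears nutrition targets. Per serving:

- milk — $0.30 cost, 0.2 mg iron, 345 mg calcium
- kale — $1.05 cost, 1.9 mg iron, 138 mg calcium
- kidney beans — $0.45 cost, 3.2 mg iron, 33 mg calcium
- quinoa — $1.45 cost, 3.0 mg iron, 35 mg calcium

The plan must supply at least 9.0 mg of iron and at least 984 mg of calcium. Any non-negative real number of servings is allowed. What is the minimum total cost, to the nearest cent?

$1.97

Check every corner: each single food scaled to meet both minima, and each pair solved so both constraints bind.
milk only: max(9.0/0.2, 984/345) = 45 servings → $13.50.
kale only: max(9.0/1.9, 984/138) = 7.13 servings → $7.49.
kidney beans only: max(9.0/3.2, 984/33) = 29.82 servings → $13.42.
quinoa only: max(9.0/3.0, 984/35) = 28.11 servings → $40.77.
milk + kale with both tight: 0.9995 servings and 4.632 servings → $5.16.
milk + kidney beans with both tight: 2.599 servings and 2.65 servings → $1.97.
milk + quinoa with both tight: 2.565 servings and 2.829 servings → $4.87.
kale + kidney beans: intersection lies outside the first quadrant.
kale + quinoa with both targets exact would need a negative amount; discard.
kidney beans + quinoa with both targets exact would need a negative amount; discard.
The minimum over all feasible corners is $1.97.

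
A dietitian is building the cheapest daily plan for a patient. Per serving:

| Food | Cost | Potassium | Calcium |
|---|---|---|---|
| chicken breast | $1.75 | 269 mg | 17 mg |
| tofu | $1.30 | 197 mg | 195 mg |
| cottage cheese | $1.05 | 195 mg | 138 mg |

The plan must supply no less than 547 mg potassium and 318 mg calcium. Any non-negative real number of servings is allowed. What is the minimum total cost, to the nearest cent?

$2.95

This is a tiny linear program; its minimum lies at a vertex of the feasible set. List the vertices and price them.
chicken breast only: max(547/269, 318/17) = 18.71 servings → $32.74.
tofu only: max(547/197, 318/195) = 2.777 servings → $3.61.
cottage cheese only: max(547/195, 318/138) = 2.805 servings → $2.95.
chicken breast + tofu with both tight: 0.8964 servings and 1.553 servings → $3.59.
chicken breast + cottage cheese with both tight: 0.3986 servings and 2.255 servings → $3.07.
tofu + cottage cheese: the both-tight solution has a negative serving — not a feasible corner.
The minimum over all feasible corners is $2.95.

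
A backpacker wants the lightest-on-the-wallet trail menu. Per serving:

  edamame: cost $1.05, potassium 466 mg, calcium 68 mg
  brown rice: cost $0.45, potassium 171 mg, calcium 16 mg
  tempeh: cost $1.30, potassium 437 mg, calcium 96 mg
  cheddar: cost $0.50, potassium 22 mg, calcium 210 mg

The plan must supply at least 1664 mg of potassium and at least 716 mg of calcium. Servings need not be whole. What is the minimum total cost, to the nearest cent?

For a min-cost LP with two ≥-constraints, a basic feasible solution has at most two positive variables.
edamame only: max(1664/466, 716/68) = 10.53 servings → $11.06.
brown rice only: max(1664/171, 716/16) = 44.75 servings → $20.14.
tempeh only: max(1664/437, 716/96) = 7.458 servings → $9.70.
cheddar only: max(1664/22, 716/210) = 75.64 servings → $37.82.
edamame + brown rice: intersection lies outside the first quadrant.
edamame + tempeh with both targets exact would need a negative amount; discard.
edamame + cheddar with both tight: 3.463 servings and 2.288 servings → $4.78.
brown rice + tempeh: the both-tight solution has a negative serving — not a feasible corner.
brown rice + cheddar with both tight: 9.384 servings and 2.695 servings → $5.57.
tempeh + cheddar with both tight: 3.722 servings and 1.708 servings → $5.69.
So the least-cost plan costs $4.78.

$4.78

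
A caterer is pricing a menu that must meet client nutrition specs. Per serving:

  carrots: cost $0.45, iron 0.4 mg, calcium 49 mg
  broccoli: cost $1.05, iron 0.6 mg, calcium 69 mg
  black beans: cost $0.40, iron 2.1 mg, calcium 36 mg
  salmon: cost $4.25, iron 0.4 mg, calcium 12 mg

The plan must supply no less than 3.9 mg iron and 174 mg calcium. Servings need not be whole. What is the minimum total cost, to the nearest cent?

carrots only: max(3.9/0.4, 174/49) = 9.75 servings → $4.39.
broccoli only: max(3.9/0.6, 174/69) = 6.5 servings → $6.83.
black beans only: max(3.9/2.1, 174/36) = 4.833 servings → $1.93.
salmon only: max(3.9/0.4, 174/12) = 14.5 servings → $61.62.
carrots + broccoli with both targets exact would need a negative amount; discard.
carrots + black beans with both tight: 2.542 servings and 1.373 servings → $1.69.
carrots + salmon with both tight: 1.541 servings and 8.209 servings → $35.58.
broccoli + black beans with both tight: 1.825 servings and 1.336 servings → $2.45.
broccoli + salmon with both tight: 1.118 servings and 8.074 servings → $35.49.
black beans + salmon with both targets exact would need a negative amount; discard.
The minimum over all feasible corners is $1.69.

$1.69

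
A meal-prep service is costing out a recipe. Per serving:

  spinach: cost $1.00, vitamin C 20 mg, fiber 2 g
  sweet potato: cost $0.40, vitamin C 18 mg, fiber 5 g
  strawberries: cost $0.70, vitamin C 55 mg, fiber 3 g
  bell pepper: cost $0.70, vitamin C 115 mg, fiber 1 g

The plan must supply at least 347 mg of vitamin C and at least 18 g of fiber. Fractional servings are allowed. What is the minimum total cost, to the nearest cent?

$3.01

A basic optimal solution has at most two foods positive. Try each food alone and each pair with both targets met exactly.
spinach only: max(347/20, 18/2) = 17.35 servings → $17.35.
sweet potato only: max(347/18, 18/5) = 19.28 servings → $7.71.
strawberries only: max(347/55, 18/3) = 6.309 servings → $4.42.
bell pepper only: max(347/115, 18/1) = 18 servings → $12.60.
spinach + sweet potato: the both-tight solution has a negative serving — not a feasible corner.
spinach + strawberries: intersection lies outside the first quadrant.
spinach + bell pepper with both tight: 8.205 servings and 1.59 servings → $9.32.
sweet potato + strawberries: the both-tight solution has a negative serving — not a feasible corner.
sweet potato + bell pepper with both tight: 3.093 servings and 2.533 servings → $3.01.
strawberries + bell pepper with both tight: 5.941 servings and 0.1759 servings → $4.28.
The minimum over all feasible corners is $3.01.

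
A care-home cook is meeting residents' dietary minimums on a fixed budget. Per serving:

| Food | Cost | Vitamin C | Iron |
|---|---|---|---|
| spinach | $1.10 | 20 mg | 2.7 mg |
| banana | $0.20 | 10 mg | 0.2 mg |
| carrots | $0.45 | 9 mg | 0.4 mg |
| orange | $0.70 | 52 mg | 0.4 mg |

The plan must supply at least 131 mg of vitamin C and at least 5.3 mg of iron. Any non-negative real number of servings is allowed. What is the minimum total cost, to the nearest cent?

spinach only: max(131/20, 5.3/2.7) = 6.55 servings → $7.21.
banana only: max(131/10, 5.3/0.2) = 26.5 servings → $5.30.
carrots only: max(131/9, 5.3/0.4) = 14.56 servings → $6.55.
orange only: max(131/52, 5.3/0.4) = 13.25 servings → $9.28.
spinach + banana with both tight: 1.165 servings and 10.77 servings → $3.44.
spinach + carrots: intersection lies outside the first quadrant.
spinach + orange with both tight: 1.686 servings and 1.871 servings → $3.16.
banana + carrots with both tight: 2.136 servings and 12.18 servings → $5.91.
banana + orange: intersection lies outside the first quadrant.
carrots + orange with both tight: 12.98 servings and 0.2733 servings → $6.03.
The minimum over all feasible corners is $3.16.

$3.16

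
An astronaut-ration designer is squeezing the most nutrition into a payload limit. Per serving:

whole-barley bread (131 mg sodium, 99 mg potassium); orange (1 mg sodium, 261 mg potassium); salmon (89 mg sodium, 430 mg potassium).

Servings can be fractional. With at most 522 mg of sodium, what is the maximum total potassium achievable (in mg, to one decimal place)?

Potassium per mg sodium: orange 261, salmon 4.831, whole-barley bread 0.7557.
With no serving limits, spend the whole sodium allowance on orange: 522 mg / 1 mg × 261 mg = 136242.0 mg.

136242.0 mg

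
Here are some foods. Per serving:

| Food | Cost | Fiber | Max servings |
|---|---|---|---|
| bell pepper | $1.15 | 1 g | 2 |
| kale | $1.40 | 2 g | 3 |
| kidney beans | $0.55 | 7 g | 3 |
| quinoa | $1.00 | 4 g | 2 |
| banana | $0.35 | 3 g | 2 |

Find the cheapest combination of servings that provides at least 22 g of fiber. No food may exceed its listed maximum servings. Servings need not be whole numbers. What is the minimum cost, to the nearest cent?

$1.77

Cost per g of fiber: kidney beans $0.0786, banana $0.1167, quinoa $0.2500, kale $0.7000, bell pepper $1.1500.
Take 3 servings of kidney beans: +21.0 g fiber for $1.65 (total $1.65, still need 1.0 g).
Take 0.3333 servings of banana: +1.0 g fiber for $0.12 (total $1.77, still need 0.0 g).
Greedy by cheapest-per-g is optimal for a single linear constraint, so the minimum cost is $1.77.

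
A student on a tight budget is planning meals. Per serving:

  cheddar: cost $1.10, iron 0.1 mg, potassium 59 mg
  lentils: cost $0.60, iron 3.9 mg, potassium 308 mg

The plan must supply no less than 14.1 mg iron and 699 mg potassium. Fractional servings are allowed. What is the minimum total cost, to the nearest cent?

Two binding constraints pin down two serving amounts, so the optimal mix uses at most two foods. The candidates are each food alone (scaled to the tighter of iron/potassium) and each pair with both constraints tight.
cheddar only: max(14.1/0.1, 699/59) = 141 servings → $155.10.
lentils only: max(14.1/3.9, 699/308) = 3.615 servings → $2.17.
cheddar + lentils: the both-tight solution has a negative serving — not a feasible corner.
Cheapest feasible corner: $2.17.

$2.17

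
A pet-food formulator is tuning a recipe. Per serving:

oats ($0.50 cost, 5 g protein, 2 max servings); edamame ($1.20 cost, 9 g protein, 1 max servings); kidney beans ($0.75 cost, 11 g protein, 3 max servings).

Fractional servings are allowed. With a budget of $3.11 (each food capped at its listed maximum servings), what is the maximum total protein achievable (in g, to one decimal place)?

Protein per dollar: kidney beans 14.67, oats 10, edamame 7.5.
Take 3 servings of kidney beans: spends $2.25, +33.0 g protein (running total 33.0 g).
Take 1.72 servings of oats: spends $0.86, +8.6 g protein (running total 41.6 g).
Filling greedily by protein-per-dollar is optimal for one linear limit, giving 41.6 g.

41.6 g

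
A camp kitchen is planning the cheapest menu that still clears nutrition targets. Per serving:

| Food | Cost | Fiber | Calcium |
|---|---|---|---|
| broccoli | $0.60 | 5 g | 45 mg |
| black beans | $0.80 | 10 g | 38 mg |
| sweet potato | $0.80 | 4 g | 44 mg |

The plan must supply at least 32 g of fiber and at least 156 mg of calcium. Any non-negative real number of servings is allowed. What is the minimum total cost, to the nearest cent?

Two binding constraints pin down two serving amounts, so the optimal mix uses at most two foods. The candidates are each food alone (scaled to the tighter of fiber/calcium) and each pair with both constraints tight.
broccoli only: max(32/5, 156/45) = 6.4 servings → $3.84.
black beans only: max(32/10, 156/38) = 4.105 servings → $3.28.
sweet potato only: max(32/4, 156/44) = 8 servings → $6.40.
broccoli + black beans with both tight: 1.323 servings and 2.538 servings → $2.82.
broccoli + sweet potato: the both-tight solution has a negative serving — not a feasible corner.
black beans + sweet potato with both tight: 2.722 servings and 1.194 servings → $3.13.
The minimum over all feasible corners is $2.82.

$2.82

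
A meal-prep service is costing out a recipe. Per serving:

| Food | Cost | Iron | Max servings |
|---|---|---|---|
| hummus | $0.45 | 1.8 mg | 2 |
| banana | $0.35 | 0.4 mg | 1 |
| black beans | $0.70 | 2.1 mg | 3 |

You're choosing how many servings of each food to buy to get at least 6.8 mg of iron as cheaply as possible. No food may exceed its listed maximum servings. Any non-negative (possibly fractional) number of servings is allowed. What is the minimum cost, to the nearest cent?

Cost per mg of iron: hummus $0.2500, black beans $0.3333, banana $0.8750.
Take 2 servings of hummus: +3.6 mg iron for $0.90 (total $0.90, still need 3.2 mg).
Take 1.524 servings of black beans: +3.2 mg iron for $1.07 (total $1.97, still need 0.0 mg).
Greedy by cheapest-per-mg is optimal for a single linear constraint, so the minimum cost is $1.97.

$1.97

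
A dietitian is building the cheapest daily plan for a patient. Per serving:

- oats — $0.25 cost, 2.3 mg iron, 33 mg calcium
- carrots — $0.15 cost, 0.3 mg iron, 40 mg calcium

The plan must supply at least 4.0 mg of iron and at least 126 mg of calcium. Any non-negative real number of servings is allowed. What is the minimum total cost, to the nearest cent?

$0.66

Minimising a linear cost over {iron ≥ 4.0, calcium ≥ 126, servings ≥ 0} — the optimum is at a vertex, using one or two foods.
oats only: max(4.0/2.3, 126/33) = 3.818 servings → $0.95.
carrots only: max(4.0/0.3, 126/40) = 13.33 servings → $2.00.
oats + carrots with both tight: 1.488 servings and 1.922 servings → $0.66.
The minimum over all feasible corners is $0.66.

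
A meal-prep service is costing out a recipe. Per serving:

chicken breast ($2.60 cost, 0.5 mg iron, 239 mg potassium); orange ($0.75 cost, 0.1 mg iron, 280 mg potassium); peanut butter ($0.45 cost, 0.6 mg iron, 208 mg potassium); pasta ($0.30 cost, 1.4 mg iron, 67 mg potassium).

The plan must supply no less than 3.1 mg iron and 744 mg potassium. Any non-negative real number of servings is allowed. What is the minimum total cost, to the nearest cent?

$1.73

chicken breast only: max(3.1/0.5, 744/239) = 6.2 servings → $16.12.
orange only: max(3.1/0.1, 744/280) = 31 servings → $23.25.
peanut butter only: max(3.1/0.6, 744/208) = 5.167 servings → $2.33.
pasta only: max(3.1/1.4, 744/67) = 11.1 servings → $3.33.
chicken breast + orange with both targets exact would need a negative amount; discard.
chicken breast + peanut butter: intersection lies outside the first quadrant.
chicken breast + pasta with both tight: 2.77 servings and 1.225 servings → $7.57.
orange + peanut butter: intersection lies outside the first quadrant.
orange + pasta with both tight: 2.164 servings and 2.06 servings → $2.24.
peanut butter + pasta with both tight: 3.322 servings and 0.7904 servings → $1.73.
Cheapest feasible corner: $1.73.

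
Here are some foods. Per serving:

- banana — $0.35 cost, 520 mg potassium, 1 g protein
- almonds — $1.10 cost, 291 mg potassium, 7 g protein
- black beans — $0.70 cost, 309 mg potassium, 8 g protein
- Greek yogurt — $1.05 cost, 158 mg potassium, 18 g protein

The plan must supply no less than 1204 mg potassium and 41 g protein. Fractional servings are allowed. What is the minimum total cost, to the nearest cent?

The cheapest plan sits at a corner of the feasible region — with two constraints it uses at most two foods.
banana only: max(1204/520, 41/1) = 41 servings → $14.35.
almonds only: max(1204/291, 41/7) = 5.857 servings → $6.44.
black beans only: max(1204/309, 41/8) = 5.125 servings → $3.59.
Greek yogurt only: max(1204/158, 41/18) = 7.62 servings → $8.00.
banana + almonds: the both-tight solution has a negative serving — not a feasible corner.
banana + black beans: intersection lies outside the first quadrant.
banana + Greek yogurt with both tight: 1.651 servings and 2.186 servings → $2.87.
almonds + black beans: intersection lies outside the first quadrant.
almonds + Greek yogurt with both tight: 3.677 servings and 0.8478 servings → $4.94.
black beans + Greek yogurt with both tight: 3.535 servings and 0.7066 servings → $3.22.
The minimum over all feasible corners is $2.87.

$2.87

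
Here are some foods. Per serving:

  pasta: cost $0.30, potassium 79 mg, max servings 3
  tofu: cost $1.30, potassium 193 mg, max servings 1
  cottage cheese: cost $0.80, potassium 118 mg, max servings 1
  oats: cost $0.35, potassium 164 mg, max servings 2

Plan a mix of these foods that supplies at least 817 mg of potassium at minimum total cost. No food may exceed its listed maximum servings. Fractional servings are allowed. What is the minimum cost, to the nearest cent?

$3.30

Cost per mg of potassium: oats $0.0021, pasta $0.0038, tofu $0.0067, cottage cheese $0.0068.
Take 2 servings of oats: +328.0 mg potassium for $0.70 (total $0.70, still need 489.0 mg).
Take 3 servings of pasta: +237.0 mg potassium for $0.90 (total $1.60, still need 252.0 mg).
Take 1 serving of tofu: +193.0 mg potassium for $1.30 (total $2.90, still need 59.0 mg).
Take 0.5 servings of cottage cheese: +59.0 mg potassium for $0.40 (total $3.30, still need 0.0 mg).
Greedy by cheapest-per-mg is optimal for a single linear constraint, so the minimum cost is $3.30.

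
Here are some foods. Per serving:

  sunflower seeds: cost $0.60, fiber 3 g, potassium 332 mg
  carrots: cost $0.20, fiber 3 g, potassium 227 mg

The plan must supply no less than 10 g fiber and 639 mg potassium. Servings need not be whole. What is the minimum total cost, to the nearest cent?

$0.67

This is a tiny linear program; its minimum lies at a vertex of the feasible set. List the vertices and price them.
sunflower seeds only: max(10/3, 639/332) = 3.333 servings → $2.00.
carrots only: max(10/3, 639/227) = 3.333 servings → $0.67.
sunflower seeds + carrots: intersection lies outside the first quadrant.
Cheapest feasible corner: $0.67.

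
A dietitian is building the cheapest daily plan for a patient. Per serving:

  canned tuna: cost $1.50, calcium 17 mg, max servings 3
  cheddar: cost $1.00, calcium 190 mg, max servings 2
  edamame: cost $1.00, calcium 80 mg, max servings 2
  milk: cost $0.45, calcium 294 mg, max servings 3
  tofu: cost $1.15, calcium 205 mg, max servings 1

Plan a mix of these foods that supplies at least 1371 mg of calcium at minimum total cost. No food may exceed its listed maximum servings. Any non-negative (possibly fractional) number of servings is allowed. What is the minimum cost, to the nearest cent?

Cost per mg of calcium: milk $0.0015, cheddar $0.0053, tofu $0.0056, edamame $0.0125, canned tuna $0.0882.
Take 3 servings of milk: +882.0 mg calcium for $1.35 (total $1.35, still need 489.0 mg).
Take 2 servings of cheddar: +380.0 mg calcium for $2.00 (total $3.35, still need 109.0 mg).
Take 0.5317 servings of tofu: +109.0 mg calcium for $0.61 (total $3.96, still need 0.0 mg).
Greedy by cheapest-per-mg is optimal for a single linear constraint, so the minimum cost is $3.96.

$3.96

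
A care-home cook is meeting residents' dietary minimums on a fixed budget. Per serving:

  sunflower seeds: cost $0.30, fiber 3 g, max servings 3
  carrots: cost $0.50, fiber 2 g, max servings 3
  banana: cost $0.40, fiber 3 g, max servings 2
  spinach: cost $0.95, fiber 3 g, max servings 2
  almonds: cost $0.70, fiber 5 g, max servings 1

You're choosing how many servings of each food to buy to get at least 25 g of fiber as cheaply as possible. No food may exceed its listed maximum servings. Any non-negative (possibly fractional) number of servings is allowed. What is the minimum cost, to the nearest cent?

Cost per g of fiber: sunflower seeds $0.1000, banana $0.1333, almonds $0.1400, carrots $0.2500, spinach $0.3167.
Take 3 servings of sunflower seeds: +9.0 g fiber for $0.90 (total $0.90, still need 16.0 g).
Take 2 servings of banana: +6.0 g fiber for $0.80 (total $1.70, still need 10.0 g).
Take 1 serving of almonds: +5.0 g fiber for $0.70 (total $2.40, still need 5.0 g).
Take 2.5 servings of carrots: +5.0 g fiber for $1.25 (total $3.65, still need 0.0 g).
Greedy by cheapest-per-g is optimal for a single linear constraint, so the minimum cost is $3.65.

$3.65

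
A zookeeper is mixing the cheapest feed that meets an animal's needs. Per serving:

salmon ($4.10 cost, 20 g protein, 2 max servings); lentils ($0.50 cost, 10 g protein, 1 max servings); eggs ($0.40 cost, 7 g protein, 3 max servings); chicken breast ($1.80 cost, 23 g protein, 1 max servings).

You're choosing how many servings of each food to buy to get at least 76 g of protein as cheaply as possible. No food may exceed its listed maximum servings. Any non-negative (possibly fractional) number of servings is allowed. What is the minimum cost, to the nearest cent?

$8.01

Cost per g of protein: lentils $0.0500, eggs $0.0571, chicken breast $0.0783, salmon $0.2050.
Take 1 serving of lentils: +10.0 g protein for $0.50 (total $0.50, still need 66.0 g).
Take 3 servings of eggs: +21.0 g protein for $1.20 (total $1.70, still need 45.0 g).
Take 1 serving of chicken breast: +23.0 g protein for $1.80 (total $3.50, still need 22.0 g).
Take 1.1 servings of salmon: +22.0 g protein for $4.51 (total $8.01, still need 0.0 g).
Greedy by cheapest-per-g is optimal for a single linear constraint, so the minimum cost is $8.01.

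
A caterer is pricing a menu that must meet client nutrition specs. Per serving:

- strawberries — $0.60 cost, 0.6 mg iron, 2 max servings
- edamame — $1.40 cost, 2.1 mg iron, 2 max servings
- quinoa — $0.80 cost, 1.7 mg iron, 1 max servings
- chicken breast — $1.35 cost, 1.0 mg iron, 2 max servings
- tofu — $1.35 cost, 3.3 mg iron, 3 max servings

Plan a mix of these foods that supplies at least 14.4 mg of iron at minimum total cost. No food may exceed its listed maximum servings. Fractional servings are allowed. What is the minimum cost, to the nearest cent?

Cost per mg of iron: tofu $0.4091, quinoa $0.4706, edamame $0.6667, strawberries $1.0000, chicken breast $1.3500.
Take 3 servings of tofu: +9.9 mg iron for $4.05 (total $4.05, still need 4.5 mg).
Take 1 serving of quinoa: +1.7 mg iron for $0.80 (total $4.85, still need 2.8 mg).
Take 1.333 servings of edamame: +2.8 mg iron for $1.87 (total $6.72, still need 0.0 mg).
Filling from the cheapest source first is optimal under one linear minimum: $6.72.

$6.72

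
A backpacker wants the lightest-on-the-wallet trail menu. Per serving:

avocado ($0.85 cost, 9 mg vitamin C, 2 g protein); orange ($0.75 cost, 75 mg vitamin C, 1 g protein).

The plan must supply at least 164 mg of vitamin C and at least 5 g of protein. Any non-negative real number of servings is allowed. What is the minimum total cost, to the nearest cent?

avocado only: max(164/9, 5/2) = 18.22 servings → $15.49.
orange only: max(164/75, 5/1) = 5 servings → $3.75.
avocado + orange with both tight: 1.496 servings and 2.007 servings → $2.78.
The minimum over all feasible corners is $2.78.

$2.78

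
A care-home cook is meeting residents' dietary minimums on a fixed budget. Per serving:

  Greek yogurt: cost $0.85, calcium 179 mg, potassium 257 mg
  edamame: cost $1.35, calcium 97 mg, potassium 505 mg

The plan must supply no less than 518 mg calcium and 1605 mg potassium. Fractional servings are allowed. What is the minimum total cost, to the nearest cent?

$4.55

Compare the cost at each extreme point of the feasible region.
Greek yogurt only: max(518/179, 1605/257) = 6.245 servings → $5.31.
edamame only: max(518/97, 1605/505) = 5.34 servings → $7.21.
Greek yogurt + edamame with both tight: 1.618 servings and 2.355 servings → $4.55.
So the least-cost plan costs $4.55.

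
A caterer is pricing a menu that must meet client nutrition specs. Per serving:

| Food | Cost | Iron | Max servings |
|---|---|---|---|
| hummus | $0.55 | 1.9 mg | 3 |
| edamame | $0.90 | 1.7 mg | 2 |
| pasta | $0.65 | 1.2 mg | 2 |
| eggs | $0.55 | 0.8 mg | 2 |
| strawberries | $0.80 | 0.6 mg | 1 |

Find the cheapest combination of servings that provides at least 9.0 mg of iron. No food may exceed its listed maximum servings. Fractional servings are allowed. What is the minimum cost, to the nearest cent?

Cost per mg of iron: hummus $0.2895, edamame $0.5294, pasta $0.5417, eggs $0.6875, strawberries $1.3333.
Take 3 servings of hummus: +5.7 mg iron for $1.65 (total $1.65, still need 3.3 mg).
Take 1.941 servings of edamame: +3.3 mg iron for $1.75 (total $3.40, still need 0.0 mg).
Greedy by cheapest-per-mg is optimal for a single linear constraint, so the minimum cost is $3.40.

$3.40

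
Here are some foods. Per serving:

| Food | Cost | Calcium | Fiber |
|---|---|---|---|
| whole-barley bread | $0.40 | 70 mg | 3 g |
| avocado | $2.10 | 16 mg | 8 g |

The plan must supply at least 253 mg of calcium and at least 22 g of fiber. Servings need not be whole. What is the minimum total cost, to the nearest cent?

At the optimum either one food covers both requirements or two foods hit both targets exactly; no other combination can be cheaper.
whole-barley bread only: max(253/70, 22/3) = 7.333 servings → $2.93.
avocado only: max(253/16, 22/8) = 15.81 servings → $33.21.
whole-barley bread + avocado with both tight: 3.266 servings and 1.525 servings → $4.51.
Cheapest feasible corner: $2.93.

$2.93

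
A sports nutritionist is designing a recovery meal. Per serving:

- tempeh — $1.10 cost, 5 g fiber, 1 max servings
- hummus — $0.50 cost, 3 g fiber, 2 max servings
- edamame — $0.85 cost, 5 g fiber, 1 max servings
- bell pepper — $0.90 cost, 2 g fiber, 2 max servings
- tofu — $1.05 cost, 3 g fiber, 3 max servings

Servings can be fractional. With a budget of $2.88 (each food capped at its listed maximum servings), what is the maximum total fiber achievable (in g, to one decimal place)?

Fiber per dollar: hummus 6, edamame 5.882, tempeh 4.545, tofu 2.857, bell pepper 2.222.
Take 2 servings of hummus: spends $1.00, +6.0 g fiber (running total 6.0 g).
Take 1 serving of edamame: spends $0.85, +5.0 g fiber (running total 11.0 g).
Take 0.9364 servings of tempeh: spends $1.03, +4.7 g fiber (running total 15.7 g).
Filling greedily by fiber-per-dollar is optimal for one linear limit, giving 15.7 g.

15.7 g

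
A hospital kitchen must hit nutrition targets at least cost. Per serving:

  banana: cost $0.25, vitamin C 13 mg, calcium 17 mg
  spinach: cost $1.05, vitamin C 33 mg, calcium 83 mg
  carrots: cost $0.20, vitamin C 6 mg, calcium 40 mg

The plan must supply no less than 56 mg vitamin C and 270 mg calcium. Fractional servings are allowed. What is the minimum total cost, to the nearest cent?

Minimising a linear cost over {vitamin C ≥ 56, calcium ≥ 270, servings ≥ 0} — the optimum is at a vertex, using one or two foods.
banana only: max(56/13, 270/17) = 15.88 servings → $3.97.
spinach only: max(56/33, 270/83) = 3.253 servings → $3.42.
carrots only: max(56/6, 270/40) = 9.333 servings → $1.87.
banana + spinach: intersection lies outside the first quadrant.
banana + carrots with both tight: 1.483 servings and 6.12 servings → $1.59.
spinach + carrots with both tight: 0.7543 servings and 5.185 servings → $1.83.
Cheapest feasible corner: $1.59.

$1.59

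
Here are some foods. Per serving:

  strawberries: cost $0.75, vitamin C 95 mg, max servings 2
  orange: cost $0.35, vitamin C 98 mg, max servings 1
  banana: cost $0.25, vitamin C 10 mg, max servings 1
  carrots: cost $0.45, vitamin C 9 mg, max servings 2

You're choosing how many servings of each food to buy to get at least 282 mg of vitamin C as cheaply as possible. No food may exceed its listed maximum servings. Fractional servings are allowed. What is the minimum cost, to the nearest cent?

Cost per mg of vitamin C: orange $0.0036, strawberries $0.0079, banana $0.0250, carrots $0.0500.
Take 1 serving of orange: +98.0 mg vitamin C for $0.35 (total $0.35, still need 184.0 mg).
Take 1.937 servings of strawberries: +184.0 mg vitamin C for $1.45 (total $1.80, still need 0.0 mg).
Filling from the cheapest source first is optimal under one linear minimum: $1.80.

$1.80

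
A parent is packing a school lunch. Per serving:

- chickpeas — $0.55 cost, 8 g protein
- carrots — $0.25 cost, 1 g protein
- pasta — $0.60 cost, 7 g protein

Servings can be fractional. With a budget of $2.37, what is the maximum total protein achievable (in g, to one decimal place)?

34.5 g

Protein per dollar: chickpeas 14.55, pasta 11.67, carrots 4.
With no serving limits, spend the whole cost allowance on chickpeas: $2.37 / $0.55 × 8 g = 34.5 g.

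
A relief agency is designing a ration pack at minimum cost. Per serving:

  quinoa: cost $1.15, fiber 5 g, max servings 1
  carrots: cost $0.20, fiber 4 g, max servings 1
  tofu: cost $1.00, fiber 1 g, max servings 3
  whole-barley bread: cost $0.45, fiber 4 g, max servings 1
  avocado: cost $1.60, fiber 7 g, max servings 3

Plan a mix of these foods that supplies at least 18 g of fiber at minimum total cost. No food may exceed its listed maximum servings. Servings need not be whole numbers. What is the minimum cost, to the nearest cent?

$2.94

Cost per g of fiber: carrots $0.0500, whole-barley bread $0.1125, avocado $0.2286, quinoa $0.2300, tofu $1.0000.
Take 1 serving of carrots: +4.0 g fiber for $0.20 (total $0.20, still need 14.0 g).
Take 1 serving of whole-barley bread: +4.0 g fiber for $0.45 (total $0.65, still need 10.0 g).
Take 1.429 servings of avocado: +10.0 g fiber for $2.29 (total $2.94, still need 0.0 g).
Filling from the cheapest source first is optimal under one linear minimum: $2.94.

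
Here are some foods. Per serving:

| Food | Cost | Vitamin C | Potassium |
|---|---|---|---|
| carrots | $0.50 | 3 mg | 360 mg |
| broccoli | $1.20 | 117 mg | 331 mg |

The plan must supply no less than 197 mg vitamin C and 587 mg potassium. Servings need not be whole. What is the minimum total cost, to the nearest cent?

$2.06

With two linear requirements the optimum uses one or two foods; enumerate the corners.
carrots only: max(197/3, 587/360) = 65.67 servings → $32.83.
broccoli only: max(197/117, 587/331) = 1.773 servings → $2.13.
carrots + broccoli with both tight: 0.08442 servings and 1.682 servings → $2.06.
So the least-cost plan costs $2.06.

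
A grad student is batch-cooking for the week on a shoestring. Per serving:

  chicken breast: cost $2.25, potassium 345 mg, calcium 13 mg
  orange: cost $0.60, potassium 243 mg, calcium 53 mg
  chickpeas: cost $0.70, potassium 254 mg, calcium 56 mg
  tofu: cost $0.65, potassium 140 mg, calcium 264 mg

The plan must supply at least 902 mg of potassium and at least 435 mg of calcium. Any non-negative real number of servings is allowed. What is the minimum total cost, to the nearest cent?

$2.54

Minimising a linear cost over {potassium ≥ 902, calcium ≥ 435, servings ≥ 0} — the optimum is at a vertex, using one or two foods.
chicken breast only: max(902/345, 435/13) = 33.46 servings → $75.29.
orange only: max(902/243, 435/53) = 8.208 servings → $4.92.
chickpeas only: max(902/254, 435/56) = 7.768 servings → $5.44.
tofu only: max(902/140, 435/264) = 6.443 servings → $4.19.
chicken breast + orange: intersection lies outside the first quadrant.
chicken breast + chickpeas: the both-tight solution has a negative serving — not a feasible corner.
chicken breast + tofu with both tight: 1.986 servings and 1.55 servings → $5.47.
orange + chickpeas with both targets exact would need a negative amount; discard.
orange + tofu with both tight: 3.124 servings and 1.021 servings → $2.54.
chickpeas + tofu with both tight: 2.993 servings and 1.013 servings → $2.75.
So the least-cost plan costs $2.54.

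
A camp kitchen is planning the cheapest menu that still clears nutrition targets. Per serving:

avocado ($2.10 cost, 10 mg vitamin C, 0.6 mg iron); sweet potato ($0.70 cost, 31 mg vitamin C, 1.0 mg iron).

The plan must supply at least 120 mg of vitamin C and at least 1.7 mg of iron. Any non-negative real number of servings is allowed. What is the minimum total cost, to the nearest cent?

With two linear requirements the optimum uses one or two foods; enumerate the corners.
avocado only: max(120/10, 1.7/0.6) = 12 servings → $25.20.
sweet potato only: max(120/31, 1.7/1.0) = 3.871 servings → $2.71.
avocado + sweet potato: intersection lies outside the first quadrant.
So the least-cost plan costs $2.71.

$2.71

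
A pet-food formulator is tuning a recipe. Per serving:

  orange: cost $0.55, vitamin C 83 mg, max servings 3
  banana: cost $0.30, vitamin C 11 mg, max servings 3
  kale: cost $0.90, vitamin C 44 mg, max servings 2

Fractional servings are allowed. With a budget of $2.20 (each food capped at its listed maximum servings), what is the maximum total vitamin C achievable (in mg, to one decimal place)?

275.9 mg

Vitamin C per dollar: orange 150.9, kale 48.89, banana 36.67.
Take 3 servings of orange: spends $1.65, +249.0 mg vitamin C (running total 249.0 mg).
Take 0.6111 servings of kale: spends $0.55, +26.9 mg vitamin C (running total 275.9 mg).
Filling greedily by vitamin C-per-dollar is optimal for one linear limit, giving 275.9 mg.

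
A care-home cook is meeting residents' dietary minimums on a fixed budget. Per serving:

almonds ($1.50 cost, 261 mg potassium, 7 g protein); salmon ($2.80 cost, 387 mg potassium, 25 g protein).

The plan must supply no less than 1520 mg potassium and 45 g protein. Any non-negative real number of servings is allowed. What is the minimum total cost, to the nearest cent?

$8.90

Compare the cost at each extreme point of the feasible region.
almonds only: max(1520/261, 45/7) = 6.429 servings → $9.64.
salmon only: max(1520/387, 45/25) = 3.928 servings → $11.00.
almonds + salmon with both tight: 5.394 servings and 0.2896 servings → $8.90.
So the least-cost plan costs $8.90.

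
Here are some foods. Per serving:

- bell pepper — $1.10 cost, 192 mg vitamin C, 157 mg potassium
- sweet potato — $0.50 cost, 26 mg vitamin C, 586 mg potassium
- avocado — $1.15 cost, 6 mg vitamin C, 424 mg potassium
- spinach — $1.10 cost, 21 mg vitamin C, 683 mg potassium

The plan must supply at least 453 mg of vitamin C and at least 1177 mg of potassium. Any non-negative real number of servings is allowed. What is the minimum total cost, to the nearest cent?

$3.10

At the optimum either one food covers both requirements or two foods hit both targets exactly; no other combination can be cheaper.
bell pepper only: max(453/192, 1177/157) = 7.497 servings → $8.25.
sweet potato only: max(453/26, 1177/586) = 17.42 servings → $8.71.
avocado only: max(453/6, 1177/424) = 75.5 servings → $86.83.
spinach only: max(453/21, 1177/683) = 21.57 servings → $23.73.
bell pepper + sweet potato with both tight: 2.166 servings and 1.428 servings → $3.10.
bell pepper + avocado with both tight: 2.299 servings and 1.925 servings → $4.74.
bell pepper + spinach with both tight: 2.227 servings and 1.211 servings → $3.78.
sweet potato + avocado with both targets exact would need a negative amount; discard.
sweet potato + spinach: intersection lies outside the first quadrant.
avocado + spinach: intersection lies outside the first quadrant.
The minimum over all feasible corners is $3.10.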